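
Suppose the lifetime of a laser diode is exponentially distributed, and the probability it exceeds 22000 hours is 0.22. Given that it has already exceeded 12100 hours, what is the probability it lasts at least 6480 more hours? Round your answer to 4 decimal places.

From e^(−λ·22000) = 0.22, λ = −ln(0.22)/22000 = 0.000068824.
Memoryless: P(X > 12100+6480 | X > 12100) = P(X > 6480) = e^(−0.000068824·6480) ≈ 0.6402.

0.6402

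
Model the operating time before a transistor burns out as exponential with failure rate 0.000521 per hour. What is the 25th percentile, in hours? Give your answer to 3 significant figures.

552

Set 1 − e^(−λt) = 0.25, so t = −ln(0.75)/λ = 0.28768/0.000521 ≈ 552.173 hours.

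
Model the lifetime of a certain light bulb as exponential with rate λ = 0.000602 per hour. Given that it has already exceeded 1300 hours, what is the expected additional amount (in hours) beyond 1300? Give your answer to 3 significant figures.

By memorylessness, the remaining amount past any threshold is again Exp(λ) with mean 1/λ = 1661.13 hours.

1660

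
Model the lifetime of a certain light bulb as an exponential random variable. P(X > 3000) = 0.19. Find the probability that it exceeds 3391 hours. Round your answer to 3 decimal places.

0.153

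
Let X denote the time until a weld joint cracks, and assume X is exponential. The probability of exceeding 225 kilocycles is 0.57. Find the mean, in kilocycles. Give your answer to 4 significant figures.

e^(−λ·225) = 0.57 ⇒ λ = −ln(0.57)/225 = 0.00249831.
Mean = 1/λ = 400.271 kilocycles.

400.3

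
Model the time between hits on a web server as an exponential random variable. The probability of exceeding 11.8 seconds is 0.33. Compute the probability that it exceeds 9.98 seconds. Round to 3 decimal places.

0.392

e^(−λ·11.8) = 0.33 ⇒ λ = −ln(0.33)/11.8 = 0.0939545.
P(X > 9.98) = e^(−0.0939545·9.98) = e^(−0.93767) ≈ 0.392.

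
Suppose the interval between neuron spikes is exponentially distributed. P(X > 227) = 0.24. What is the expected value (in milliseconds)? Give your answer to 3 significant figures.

e^(−λ·227) = 0.24 ⇒ λ = −ln(0.24)/227 = 0.00628686.
Mean = 1/λ = 159.062 milliseconds.

159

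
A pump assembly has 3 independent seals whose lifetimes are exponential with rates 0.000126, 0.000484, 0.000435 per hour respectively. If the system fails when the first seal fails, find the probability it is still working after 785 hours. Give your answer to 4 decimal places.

The time to first failure is exponential with rate Σλ = 0.000126 + 0.000484 + 0.000435 = 0.001045.
P(min > 785) = e^(−0.001045·785) = e^(−0.82032) ≈ 0.4403.

0.4403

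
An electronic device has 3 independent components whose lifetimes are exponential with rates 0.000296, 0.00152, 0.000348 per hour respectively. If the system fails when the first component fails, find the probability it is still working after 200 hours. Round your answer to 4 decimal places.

The time to first failure is exponential with rate Σλ = 0.000296 + 0.00152 + 0.000348 = 0.002164.
P(min > 200) = e^(−0.002164·200) = e^(−0.4328) ≈ 0.6487.

0.6487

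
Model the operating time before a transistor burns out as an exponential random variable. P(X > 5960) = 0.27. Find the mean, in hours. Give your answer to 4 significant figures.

4552

e^(−λ·5960) = 0.27 ⇒ λ = −ln(0.27)/5960 = 0.000219687.
Mean = 1/λ = 4551.93 hours.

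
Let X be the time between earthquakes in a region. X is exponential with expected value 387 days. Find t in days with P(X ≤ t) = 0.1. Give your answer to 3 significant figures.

40.8

The rate is λ = 1/387 = 0.00258398 per day.
Set 1 − e^(−λt) = 0.1, so t = −ln(0.9)/λ = 0.10536/0.00258398 ≈ 40.7745 days.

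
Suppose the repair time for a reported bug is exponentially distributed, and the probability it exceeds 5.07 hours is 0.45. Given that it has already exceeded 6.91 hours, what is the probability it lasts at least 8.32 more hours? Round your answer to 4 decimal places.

From e^(−λ·5.07) = 0.45, λ = −ln(0.45)/5.07 = 0.157497.
Memoryless: P(X > 6.91+8.32 | X > 6.91) = P(X > 8.32) = e^(−0.157497·8.32) ≈ 0.2697.

0.2697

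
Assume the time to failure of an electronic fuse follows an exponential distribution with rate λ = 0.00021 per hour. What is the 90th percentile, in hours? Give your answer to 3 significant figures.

11000

Set 1 − e^(−λt) = 0.9, so t = −ln(0.1)/λ = 2.3026/0.00021 ≈ 10964.7 hours.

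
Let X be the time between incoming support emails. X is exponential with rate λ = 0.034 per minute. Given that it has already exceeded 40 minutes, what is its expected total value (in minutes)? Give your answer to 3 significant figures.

By memorylessness, E[X | X > 40] = 40 + 1/λ = 40 + 29.4118 = 69.4118 minutes.

69.4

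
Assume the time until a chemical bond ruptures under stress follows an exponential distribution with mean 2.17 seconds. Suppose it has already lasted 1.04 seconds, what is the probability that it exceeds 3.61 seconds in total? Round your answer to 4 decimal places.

The rate is λ = 1/2.17 = 0.460829 per second.
The exponential is memoryless, so the remaining time is again Exp(λ): the condition X > 1.04 is irrelevant.
P(X > 2.57) = e^(−1.1843) ≈ 0.3060.

0.3060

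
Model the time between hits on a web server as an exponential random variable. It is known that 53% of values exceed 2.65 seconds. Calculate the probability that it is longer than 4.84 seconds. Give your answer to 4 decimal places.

0.3136

e^(−λ·2.65) = 0.53 ⇒ λ = −ln(0.53)/2.65 = 0.239577.
P(X > 4.84) = e^(−0.239577·4.84) = e^(−1.1596) ≈ 0.3136.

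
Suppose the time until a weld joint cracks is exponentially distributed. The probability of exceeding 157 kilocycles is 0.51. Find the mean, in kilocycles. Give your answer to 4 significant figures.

e^(−λ·157) = 0.51 ⇒ λ = −ln(0.51)/157 = 0.00428882.
Mean = 1/λ = 233.164 kilocycles.

233.2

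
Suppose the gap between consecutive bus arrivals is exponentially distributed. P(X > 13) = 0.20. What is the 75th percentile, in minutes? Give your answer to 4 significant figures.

11.20

e^(−λ·13) = 0.20 ⇒ λ = −ln(0.20)/13 = 0.123803.
75th percentile: 1 − e^(−λt) = 0.75, t = −ln(0.25)/λ = 11.1976 minutes.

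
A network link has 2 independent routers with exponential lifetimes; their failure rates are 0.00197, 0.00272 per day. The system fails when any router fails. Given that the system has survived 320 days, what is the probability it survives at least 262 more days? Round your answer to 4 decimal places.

Time to first failure ~ Exp(Σλ) with Σλ = 0.00469.
By memorylessness, P(T > 320+262 | T > 320) = P(T > 262) = e^(−0.00469·262) ≈ 0.2926.

0.2926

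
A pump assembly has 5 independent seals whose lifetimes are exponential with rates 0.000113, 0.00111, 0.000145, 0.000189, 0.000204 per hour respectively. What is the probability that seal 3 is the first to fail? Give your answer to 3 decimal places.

0.082

The time to first failure is exponential with rate Σλ = 0.000113 + 0.00111 + 0.000145 + 0.000189 + 0.000204 = 0.001761.
P(seal 3 first) = λ_3/Σλ = 0.000145/0.001761 ≈ 0.082.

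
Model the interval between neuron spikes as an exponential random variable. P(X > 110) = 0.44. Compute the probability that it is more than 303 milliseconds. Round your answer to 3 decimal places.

e^(−λ·110) = 0.44 ⇒ λ = −ln(0.44)/110 = 0.00746346.
P(X > 303) = e^(−0.00746346·303) = e^(−2.2614) ≈ 0.104.

0.104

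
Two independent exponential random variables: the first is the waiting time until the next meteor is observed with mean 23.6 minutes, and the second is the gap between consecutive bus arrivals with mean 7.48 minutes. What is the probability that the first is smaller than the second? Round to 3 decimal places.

0.241

λ_1 = 1/23.6 = 0.0423729, λ_2 = 1/7.48 = 0.13369.
For independent exponentials, P(the first < the second) = λ_1/(λ_1+λ_2) = 0.0423729/0.176063 ≈ 0.241.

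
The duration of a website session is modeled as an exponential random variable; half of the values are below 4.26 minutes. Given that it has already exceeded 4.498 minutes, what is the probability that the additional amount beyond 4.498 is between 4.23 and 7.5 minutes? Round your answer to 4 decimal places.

For an exponential, median = ln(2)/λ, so λ = ln 2 / 4.26 = 0.162711 per minute.
Memoryless: the residual past 4.498 is again Exp(λ).
P(4.23 < residual < 7.5) = e^(−λ·4.23) − e^(−λ·7.5) = 0.50245 − 0.29513 ≈ 0.2073.

0.2073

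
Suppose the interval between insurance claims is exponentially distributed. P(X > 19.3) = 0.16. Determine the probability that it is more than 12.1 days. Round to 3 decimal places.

e^(−λ·19.3) = 0.16 ⇒ λ = −ln(0.16)/19.3 = 0.0949524.
P(X > 12.1) = e^(−0.0949524·12.1) = e^(−1.1489) ≈ 0.317.

0.317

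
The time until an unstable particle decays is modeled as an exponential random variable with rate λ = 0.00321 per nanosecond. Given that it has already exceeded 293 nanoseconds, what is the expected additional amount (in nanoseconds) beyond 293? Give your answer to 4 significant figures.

311.5

By memorylessness, the remaining amount past any threshold is again Exp(λ) with mean 1/λ = 311.526 nanoseconds.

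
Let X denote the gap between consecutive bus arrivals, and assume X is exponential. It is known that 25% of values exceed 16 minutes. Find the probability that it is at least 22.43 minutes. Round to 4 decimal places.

e^(−λ·16) = 0.25 ⇒ λ = −ln(0.25)/16 = 0.0866434.
P(X > 22.43) = e^(−0.0866434·22.43) = e^(−1.9434) ≈ 0.1432.

0.1432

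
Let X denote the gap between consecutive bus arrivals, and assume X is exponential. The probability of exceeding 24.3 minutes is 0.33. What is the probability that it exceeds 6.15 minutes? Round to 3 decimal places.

e^(−λ·24.3) = 0.33 ⇒ λ = −ln(0.33)/24.3 = 0.045624.
P(X > 6.15) = e^(−0.045624·6.15) = e^(−0.28059) ≈ 0.755.

0.755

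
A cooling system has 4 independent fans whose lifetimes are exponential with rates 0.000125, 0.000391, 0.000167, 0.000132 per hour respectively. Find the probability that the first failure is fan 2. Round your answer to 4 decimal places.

The time to first failure is exponential with rate Σλ = 0.000125 + 0.000391 + 0.000167 + 0.000132 = 0.000815.
P(fan 2 first) = λ_2/Σλ = 0.000391/0.000815 ≈ 0.4798.

0.4798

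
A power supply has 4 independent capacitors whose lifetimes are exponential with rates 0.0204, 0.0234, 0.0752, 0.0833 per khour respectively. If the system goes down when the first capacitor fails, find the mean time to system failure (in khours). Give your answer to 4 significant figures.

The time to first failure is exponential with rate Σλ = 0.0204 + 0.0234 + 0.0752 + 0.0833 = 0.2023.
E[min] = 1/Σλ = 1/0.2023 = 4.94315 khours.

4.943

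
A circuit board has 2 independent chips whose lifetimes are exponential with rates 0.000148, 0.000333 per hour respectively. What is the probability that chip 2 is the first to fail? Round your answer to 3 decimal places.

0.692

The time to first failure is exponential with rate Σλ = 0.000148 + 0.000333 = 0.000481.
P(chip 2 first) = λ_2/Σλ = 0.000333/0.000481 ≈ 0.692.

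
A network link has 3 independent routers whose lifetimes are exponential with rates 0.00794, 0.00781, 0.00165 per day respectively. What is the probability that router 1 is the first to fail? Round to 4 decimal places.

The time to first failure is exponential with rate Σλ = 0.00794 + 0.00781 + 0.00165 = 0.0174.
P(router 1 first) = λ_1/Σλ = 0.00794/0.0174 ≈ 0.4563.

0.4563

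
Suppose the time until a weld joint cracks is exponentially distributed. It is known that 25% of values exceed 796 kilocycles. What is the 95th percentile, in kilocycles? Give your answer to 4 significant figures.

e^(−λ·796) = 0.25 ⇒ λ = −ln(0.25)/796 = 0.00174158.
95th percentile: 1 − e^(−λt) = 0.95, t = −ln(0.05)/λ = 1720.13 kilocycles.

1720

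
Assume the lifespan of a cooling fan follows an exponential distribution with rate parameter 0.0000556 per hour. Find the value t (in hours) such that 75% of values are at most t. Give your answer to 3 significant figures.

24900

Set 1 − e^(−λt) = 0.75, so t = −ln(0.25)/λ = 1.3863/0.0000556 ≈ 24933.4 hours.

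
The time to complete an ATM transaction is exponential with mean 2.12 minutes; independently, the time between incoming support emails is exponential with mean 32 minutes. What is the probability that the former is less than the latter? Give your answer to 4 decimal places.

0.9379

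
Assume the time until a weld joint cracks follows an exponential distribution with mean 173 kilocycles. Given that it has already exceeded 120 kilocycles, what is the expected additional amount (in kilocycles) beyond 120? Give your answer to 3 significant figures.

The rate is λ = 1/173 = 0.00578035 per kilocycle.
By memorylessness, the remaining amount past any threshold is again Exp(λ) with mean 1/λ = 173 kilocycles.

173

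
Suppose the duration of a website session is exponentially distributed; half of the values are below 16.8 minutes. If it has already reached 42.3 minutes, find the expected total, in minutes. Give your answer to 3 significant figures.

66.5

For an exponential, median = ln(2)/λ, so λ = ln 2 / 16.8 = 0.0412588 per minute.
By memorylessness, E[X | X > 42.3] = 42.3 + 1/λ = 42.3 + 24.2373 = 66.5373 minutes.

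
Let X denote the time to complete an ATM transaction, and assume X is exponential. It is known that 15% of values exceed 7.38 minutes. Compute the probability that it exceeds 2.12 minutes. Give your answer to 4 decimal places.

0.5799

e^(−λ·7.38) = 0.15 ⇒ λ = −ln(0.15)/7.38 = 0.257062.
P(X > 2.12) = e^(−0.257062·2.12) = e^(−0.54497) ≈ 0.5799.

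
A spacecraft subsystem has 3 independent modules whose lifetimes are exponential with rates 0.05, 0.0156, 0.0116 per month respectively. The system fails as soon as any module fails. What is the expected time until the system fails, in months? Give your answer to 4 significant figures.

The time to first failure is exponential with rate Σλ = 0.05 + 0.0156 + 0.0116 = 0.0772.
E[min] = 1/Σλ = 1/0.0772 = 12.9534 months.

12.95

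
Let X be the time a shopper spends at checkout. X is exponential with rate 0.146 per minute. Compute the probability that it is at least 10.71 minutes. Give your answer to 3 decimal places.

P(X > 10.71) = e^(−λ·10.71) = e^(−1.5637) ≈ 0.209.

0.209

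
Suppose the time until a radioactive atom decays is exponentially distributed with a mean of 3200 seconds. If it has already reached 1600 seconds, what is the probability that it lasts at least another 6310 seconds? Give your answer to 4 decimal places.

0.1392

The rate is λ = 1/3200 = 0.0003125 per second.
P(X > s+t | X > s) = e^(−λ(s+t))/e^(−λs) = e^(−λt), independent of s = 1600.
P(X > 6310) = e^(−1.9719) ≈ 0.1392.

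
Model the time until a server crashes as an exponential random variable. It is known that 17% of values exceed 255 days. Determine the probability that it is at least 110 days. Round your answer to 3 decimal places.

0.466

e^(−λ·255) = 0.17 ⇒ λ = −ln(0.17)/255 = 0.00694885.
P(X > 110) = e^(−0.00694885·110) = e^(−0.76437) ≈ 0.466.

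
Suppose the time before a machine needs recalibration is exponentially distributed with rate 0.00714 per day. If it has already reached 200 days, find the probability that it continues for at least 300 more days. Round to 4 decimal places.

0.1174

P(X > s+t | X > s) = e^(−λ(s+t))/e^(−λs) = e^(−λt), independent of s = 200.
P(X > 300) = e^(−2.142) ≈ 0.1174.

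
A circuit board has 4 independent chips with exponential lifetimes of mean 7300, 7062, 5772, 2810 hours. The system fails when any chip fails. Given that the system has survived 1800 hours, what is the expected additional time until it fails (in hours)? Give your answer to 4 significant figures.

First-failure rate Σλ = 1/7300 + 1/7062 + 1/5772 + 1/2810 = 0.000807711.
By memorylessness the expected residual is 1/Σλ = 1238.07 hours, regardless of the 1800 already elapsed.

1238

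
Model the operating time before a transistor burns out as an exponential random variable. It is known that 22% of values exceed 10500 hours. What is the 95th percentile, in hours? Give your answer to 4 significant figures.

e^(−λ·10500) = 0.22 ⇒ λ = −ln(0.22)/10500 = 0.000144203.
95th percentile: 1 − e^(−λt) = 0.95, t = −ln(0.05)/λ = 20774.5 hours.

20770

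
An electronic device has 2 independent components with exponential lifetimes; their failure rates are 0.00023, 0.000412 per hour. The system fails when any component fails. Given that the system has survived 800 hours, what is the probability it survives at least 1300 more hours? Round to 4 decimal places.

0.4340

Time to first failure ~ Exp(Σλ) with Σλ = 0.000642.
By memorylessness, P(T > 800+1300 | T > 800) = P(T > 1300) = e^(−0.000642·1300) ≈ 0.4340.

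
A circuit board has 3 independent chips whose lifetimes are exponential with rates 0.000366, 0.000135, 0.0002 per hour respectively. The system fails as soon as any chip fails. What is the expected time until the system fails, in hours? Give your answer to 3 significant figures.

The time to first failure is exponential with rate Σλ = 0.000366 + 0.000135 + 0.0002 = 0.000701.
E[min] = 1/Σλ = 1/0.000701 = 1426.53 hours.

1430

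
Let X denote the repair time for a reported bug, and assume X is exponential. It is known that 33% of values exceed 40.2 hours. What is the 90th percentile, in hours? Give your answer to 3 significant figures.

83.5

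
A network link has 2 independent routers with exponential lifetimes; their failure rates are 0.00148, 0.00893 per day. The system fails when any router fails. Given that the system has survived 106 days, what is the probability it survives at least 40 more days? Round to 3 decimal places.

0.659

Time to first failure ~ Exp(Σλ) with Σλ = 0.01041.
By memorylessness, P(T > 106+40 | T > 106) = P(T > 40) = e^(−0.01041·40) ≈ 0.659.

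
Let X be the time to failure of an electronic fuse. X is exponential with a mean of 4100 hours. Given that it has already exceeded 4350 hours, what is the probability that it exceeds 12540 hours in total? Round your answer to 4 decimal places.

The rate is λ = 1/4100 = 0.000243902 per hour.
P(X > s+t | X > s) = e^(−λ(s+t))/e^(−λs) = e^(−λt), independent of s = 4350.
P(X > 8190) = e^(−1.9976) ≈ 0.1357.

0.1357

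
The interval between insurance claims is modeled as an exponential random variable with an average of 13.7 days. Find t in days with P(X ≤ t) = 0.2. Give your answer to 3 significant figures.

The rate is λ = 1/13.7 = 0.0729927 per day.
Set 1 − e^(−λt) = 0.2, so t = −ln(0.8)/λ = 0.22314/0.0729927 ≈ 3.05707 days.

3.06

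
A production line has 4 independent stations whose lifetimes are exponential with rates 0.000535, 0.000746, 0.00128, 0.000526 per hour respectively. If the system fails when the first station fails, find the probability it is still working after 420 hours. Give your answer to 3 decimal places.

0.273

The time to first failure is exponential with rate Σλ = 0.000535 + 0.000746 + 0.00128 + 0.000526 = 0.003087.
P(min > 420) = e^(−0.003087·420) = e^(−1.2965) ≈ 0.273.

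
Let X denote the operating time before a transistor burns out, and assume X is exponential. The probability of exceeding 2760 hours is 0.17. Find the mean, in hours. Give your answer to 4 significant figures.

e^(−λ·2760) = 0.17 ⇒ λ = −ln(0.17)/2760 = 0.000642013.
Mean = 1/λ = 1557.6 hours.

1558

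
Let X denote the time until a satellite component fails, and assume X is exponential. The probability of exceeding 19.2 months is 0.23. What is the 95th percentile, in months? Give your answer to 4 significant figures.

e^(−λ·19.2) = 0.23 ⇒ λ = −ln(0.23)/19.2 = 0.0765456.
95th percentile: 1 − e^(−λt) = 0.95, t = −ln(0.05)/λ = 39.1366 months.

39.14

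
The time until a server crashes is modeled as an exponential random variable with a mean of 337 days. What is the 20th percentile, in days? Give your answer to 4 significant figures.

The rate is λ = 1/337 = 0.00296736 per day.
Set 1 − e^(−λt) = 0.2, so t = −ln(0.8)/λ = 0.22314/0.00296736 ≈ 75.1994 days.

75.20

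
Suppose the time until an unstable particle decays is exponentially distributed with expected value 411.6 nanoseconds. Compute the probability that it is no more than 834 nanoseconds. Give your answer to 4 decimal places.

0.8682

The rate is λ = 1/411.6 = 0.00242954 per nanosecond.
P(X ≤ 834) = 1 − e^(−λ·834) = 1 − e^(−2.0262) ≈ 0.8682.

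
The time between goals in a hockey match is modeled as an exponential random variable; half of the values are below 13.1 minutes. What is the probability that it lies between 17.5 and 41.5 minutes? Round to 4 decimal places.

0.2849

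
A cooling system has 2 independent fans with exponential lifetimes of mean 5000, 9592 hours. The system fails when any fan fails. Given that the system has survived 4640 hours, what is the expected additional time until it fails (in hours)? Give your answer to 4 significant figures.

3287

First-failure rate Σλ = 1/5000 + 1/9592 = 0.000304254.
By memorylessness the expected residual is 1/Σλ = 3286.73 hours, regardless of the 4640 already elapsed.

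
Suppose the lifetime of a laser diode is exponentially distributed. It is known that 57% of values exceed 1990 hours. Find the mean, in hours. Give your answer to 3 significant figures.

e^(−λ·1990) = 0.57 ⇒ λ = −ln(0.57)/1990 = 0.000282472.
Mean = 1/λ = 3540.18 hours.

3540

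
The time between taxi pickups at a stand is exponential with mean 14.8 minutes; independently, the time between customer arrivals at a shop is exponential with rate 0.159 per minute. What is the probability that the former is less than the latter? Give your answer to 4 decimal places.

λ_1 = 1/14.8 = 0.0675676, λ_2 = 0.159.
For independent exponentials, P(the former < the latter) = λ_1/(λ_1+λ_2) = 0.0675676/0.226568 ≈ 0.2982.

0.2982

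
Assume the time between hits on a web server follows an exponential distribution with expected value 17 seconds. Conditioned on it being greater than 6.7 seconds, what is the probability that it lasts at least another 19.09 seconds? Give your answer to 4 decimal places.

The rate is λ = 1/17 = 0.0588235 per second.
The exponential is memoryless, so the remaining time is again Exp(λ): the condition X > 6.7 is irrelevant.
P(X > 19.09) = e^(−1.1229) ≈ 0.3253.

0.3253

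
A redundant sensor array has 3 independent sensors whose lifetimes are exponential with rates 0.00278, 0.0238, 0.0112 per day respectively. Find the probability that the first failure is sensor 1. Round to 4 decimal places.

The time to first failure is exponential with rate Σλ = 0.00278 + 0.0238 + 0.0112 = 0.03778.
P(sensor 1 first) = λ_1/Σλ = 0.00278/0.03778 ≈ 0.0736.

0.0736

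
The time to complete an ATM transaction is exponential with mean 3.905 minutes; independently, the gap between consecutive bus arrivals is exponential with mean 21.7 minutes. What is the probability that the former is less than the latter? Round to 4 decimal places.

λ_1 = 1/3.905 = 0.256082, λ_2 = 1/21.7 = 0.0460829.
For independent exponentials, P(the former < the latter) = λ_1/(λ_1+λ_2) = 0.256082/0.302165 ≈ 0.8475.

0.8475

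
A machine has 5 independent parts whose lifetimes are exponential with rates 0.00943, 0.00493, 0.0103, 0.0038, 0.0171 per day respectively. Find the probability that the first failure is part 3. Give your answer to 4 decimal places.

The time to first failure is exponential with rate Σλ = 0.00943 + 0.00493 + 0.0103 + 0.0038 + 0.0171 = 0.04556.
P(part 3 first) = λ_3/Σλ = 0.0103/0.04556 ≈ 0.2261.

0.2261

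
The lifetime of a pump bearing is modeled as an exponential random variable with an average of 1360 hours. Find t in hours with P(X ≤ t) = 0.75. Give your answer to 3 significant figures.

1890

The rate is λ = 1/1360 = 0.000735294 per hour.
Set 1 − e^(−λt) = 0.75, so t = −ln(0.25)/λ = 1.3863/0.000735294 ≈ 1885.36 hours.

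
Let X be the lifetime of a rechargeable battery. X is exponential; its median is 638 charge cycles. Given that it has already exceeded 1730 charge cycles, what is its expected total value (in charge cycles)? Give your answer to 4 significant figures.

2650

For an exponential, median = ln(2)/λ, so λ = ln 2 / 638 = 0.00108644 per charge cycle.
By memorylessness, E[X | X > 1730] = 1730 + 1/λ = 1730 + 920.439 = 2650.44 charge cycles.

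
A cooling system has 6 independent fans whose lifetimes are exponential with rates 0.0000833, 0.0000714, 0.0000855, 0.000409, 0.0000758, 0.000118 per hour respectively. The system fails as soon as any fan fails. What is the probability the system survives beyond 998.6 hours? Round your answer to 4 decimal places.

The time to first failure is exponential with rate Σλ = 0.0000833 + 0.0000714 + 0.0000855 + 0.000409 + 0.0000758 + 0.000118 = 0.000843.
P(min > 998.6) = e^(−0.000843·998.6) = e^(−0.84182) ≈ 0.4309.

0.4309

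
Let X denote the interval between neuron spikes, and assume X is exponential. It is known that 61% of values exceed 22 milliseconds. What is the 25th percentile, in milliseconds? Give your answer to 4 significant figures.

12.80

e^(−λ·22) = 0.61 ⇒ λ = −ln(0.61)/22 = 0.022468.
25th percentile: 1 − e^(−λt) = 0.25, t = −ln(0.75)/λ = 12.8041 milliseconds.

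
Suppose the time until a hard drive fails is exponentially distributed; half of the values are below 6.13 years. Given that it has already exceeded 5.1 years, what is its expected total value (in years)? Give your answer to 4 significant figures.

For an exponential, median = ln(2)/λ, so λ = ln 2 / 6.13 = 0.113075 per year.
By memorylessness, E[X | X > 5.1] = 5.1 + 1/λ = 5.1 + 8.84372 = 13.9437 years.

13.94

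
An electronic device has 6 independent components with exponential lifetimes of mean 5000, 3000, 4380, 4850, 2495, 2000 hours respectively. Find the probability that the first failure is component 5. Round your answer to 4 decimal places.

0.2145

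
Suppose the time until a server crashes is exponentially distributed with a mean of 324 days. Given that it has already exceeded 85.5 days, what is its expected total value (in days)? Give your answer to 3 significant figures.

410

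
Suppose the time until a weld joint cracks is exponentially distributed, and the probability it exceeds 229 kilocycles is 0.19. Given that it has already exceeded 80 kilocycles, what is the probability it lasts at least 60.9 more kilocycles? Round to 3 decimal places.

From e^(−λ·229) = 0.19, λ = −ln(0.19)/229 = 0.0072521.
Memoryless: P(X > 80+60.9 | X > 80) = P(X > 60.9) = e^(−0.0072521·60.9) ≈ 0.643.

0.643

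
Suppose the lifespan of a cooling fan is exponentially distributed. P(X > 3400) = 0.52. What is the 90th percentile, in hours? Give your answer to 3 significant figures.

12000

e^(−λ·3400) = 0.52 ⇒ λ = −ln(0.52)/3400 = 0.000192331.
90th percentile: 1 − e^(−λt) = 0.9, t = −ln(0.1)/λ = 11972 hours.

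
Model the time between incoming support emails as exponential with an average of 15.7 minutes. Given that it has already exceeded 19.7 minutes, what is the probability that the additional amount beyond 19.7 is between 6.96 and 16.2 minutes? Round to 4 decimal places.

0.2856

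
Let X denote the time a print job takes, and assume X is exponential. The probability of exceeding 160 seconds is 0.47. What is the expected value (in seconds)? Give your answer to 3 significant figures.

212

e^(−λ·160) = 0.47 ⇒ λ = −ln(0.47)/160 = 0.00471889.
Mean = 1/λ = 211.914 seconds.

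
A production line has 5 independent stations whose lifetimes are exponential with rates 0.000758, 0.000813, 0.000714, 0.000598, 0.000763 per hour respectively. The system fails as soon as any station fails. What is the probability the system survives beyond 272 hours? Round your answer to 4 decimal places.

0.3709

The time to first failure is exponential with rate Σλ = 0.000758 + 0.000813 + 0.000714 + 0.000598 + 0.000763 = 0.003646.
P(min > 272) = e^(−0.003646·272) = e^(−0.99171) ≈ 0.3709.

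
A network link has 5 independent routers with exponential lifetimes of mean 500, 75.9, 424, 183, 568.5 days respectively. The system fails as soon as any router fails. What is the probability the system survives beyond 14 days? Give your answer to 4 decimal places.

The first failure time is exponential with rate Σλ_i = 1/500 + 1/75.9 + 1/424 + 1/183 + 1/568.5 = 0.0247572 per day.
P(min > 14) = e^(−0.0247572·14) = e^(−0.3466) ≈ 0.7071.

0.7071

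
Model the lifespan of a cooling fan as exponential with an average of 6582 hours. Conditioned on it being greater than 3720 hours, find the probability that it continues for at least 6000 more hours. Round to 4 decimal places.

The rate is λ = 1/6582 = 0.00015193 per hour.
P(X > s+t | X > s) = e^(−λ(s+t))/e^(−λs) = e^(−λt), independent of s = 3720.
P(X > 6000) = e^(−0.91158) ≈ 0.4019.

0.4019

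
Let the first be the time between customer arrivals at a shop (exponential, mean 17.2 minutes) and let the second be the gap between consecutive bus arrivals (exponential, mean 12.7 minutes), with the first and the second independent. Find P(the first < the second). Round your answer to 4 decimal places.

0.4247

λ_1 = 1/17.2 = 0.0581395, λ_2 = 1/12.7 = 0.0787402.
For independent exponentials, P(the first < the second) = λ_1/(λ_1+λ_2) = 0.0581395/0.13688 ≈ 0.4247.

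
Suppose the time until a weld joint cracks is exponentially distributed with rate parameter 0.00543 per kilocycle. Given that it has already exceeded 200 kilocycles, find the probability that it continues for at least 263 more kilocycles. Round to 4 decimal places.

0.2398

The exponential is memoryless, so the remaining time is again Exp(λ): the condition X > 200 is irrelevant.
P(X > 263) = e^(−1.4281) ≈ 0.2398.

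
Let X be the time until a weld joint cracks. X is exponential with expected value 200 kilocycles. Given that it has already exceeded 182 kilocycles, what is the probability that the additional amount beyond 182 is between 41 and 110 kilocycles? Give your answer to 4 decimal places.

The rate is λ = 1/200 = 0.005 per kilocycle.
Memoryless: the residual past 182 is again Exp(λ).
P(41 < residual < 110) = e^(−λ·41) − e^(−λ·110) = 0.81465 − 0.57695 ≈ 0.2377.

0.2377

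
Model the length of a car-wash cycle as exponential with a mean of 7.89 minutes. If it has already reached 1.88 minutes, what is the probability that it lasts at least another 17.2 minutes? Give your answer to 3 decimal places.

The rate is λ = 1/7.89 = 0.126743 per minute.
The exponential is memoryless, so the remaining time is again Exp(λ): the condition X > 1.88 is irrelevant.
P(X > 17.2) = e^(−2.18) ≈ 0.113.

0.113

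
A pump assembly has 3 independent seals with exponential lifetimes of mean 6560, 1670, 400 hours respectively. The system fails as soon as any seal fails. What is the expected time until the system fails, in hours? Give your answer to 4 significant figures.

307.6

The first failure time is exponential with rate Σλ_i = 1/6560 + 1/1670 + 1/400 = 0.00325124 per hour.
E[min] = 1/Σλ = 1/0.00325124 = 307.575 hours.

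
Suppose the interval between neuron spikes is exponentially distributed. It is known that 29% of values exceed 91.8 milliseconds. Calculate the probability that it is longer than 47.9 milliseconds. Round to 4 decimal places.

e^(−λ·91.8) = 0.29 ⇒ λ = −ln(0.29)/91.8 = 0.0134845.
P(X > 47.9) = e^(−0.0134845·47.9) = e^(−0.64591) ≈ 0.5242.

0.5242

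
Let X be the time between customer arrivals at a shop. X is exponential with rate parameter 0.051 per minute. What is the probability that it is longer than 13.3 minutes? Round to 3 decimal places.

0.507

P(X > 13.3) = e^(−λ·13.3) = e^(−0.6783) ≈ 0.507.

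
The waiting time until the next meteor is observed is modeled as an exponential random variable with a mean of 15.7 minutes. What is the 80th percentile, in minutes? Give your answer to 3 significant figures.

25.3

The rate is λ = 1/15.7 = 0.0636943 per minute.
Set 1 − e^(−λt) = 0.8, so t = −ln(0.2)/λ = 1.6094/0.0636943 ≈ 25.2682 minutes.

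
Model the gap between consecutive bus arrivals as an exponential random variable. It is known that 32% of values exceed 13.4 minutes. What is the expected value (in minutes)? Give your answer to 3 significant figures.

11.8

e^(−λ·13.4) = 0.32 ⇒ λ = −ln(0.32)/13.4 = 0.0850324.
Mean = 1/λ = 11.7602 minutes.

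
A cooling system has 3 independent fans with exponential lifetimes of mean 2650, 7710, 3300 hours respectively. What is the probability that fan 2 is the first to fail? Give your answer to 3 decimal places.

0.160

Rates: λ_i = 1/mean_i → 0.000377358, 0.000129702, 0.00030303; Σλ = 0.00081009.
P(fan 2 first) = λ_2/Σλ = 0.000129702/0.00081009 ≈ 0.160.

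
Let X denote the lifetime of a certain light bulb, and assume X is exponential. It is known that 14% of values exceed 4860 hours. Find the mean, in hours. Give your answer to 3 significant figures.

e^(−λ·4860) = 0.14 ⇒ λ = −ln(0.14)/4860 = 0.00040455.
Mean = 1/λ = 2471.88 hours.

2470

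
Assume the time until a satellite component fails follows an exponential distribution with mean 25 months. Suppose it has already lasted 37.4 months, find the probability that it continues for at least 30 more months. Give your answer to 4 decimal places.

The rate is λ = 1/25 = 0.04 per month.
By the memoryless property, P(X > 37.4+30 | X > 37.4) = P(X > 30).
P(X > 30) = e^(−1.2) ≈ 0.3012.

0.3012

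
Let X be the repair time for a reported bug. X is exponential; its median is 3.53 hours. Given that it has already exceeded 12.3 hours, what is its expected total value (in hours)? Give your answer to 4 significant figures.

For an exponential, median = ln(2)/λ, so λ = ln 2 / 3.53 = 0.196359 per hour.
By memorylessness, E[X | X > 12.3] = 12.3 + 1/λ = 12.3 + 5.09271 = 17.3927 hours.

17.39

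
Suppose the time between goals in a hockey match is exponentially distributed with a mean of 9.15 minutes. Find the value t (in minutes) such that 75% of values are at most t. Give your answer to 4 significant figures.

12.68

The rate is λ = 1/9.15 = 0.10929 per minute.
Set 1 − e^(−λt) = 0.75, so t = −ln(0.25)/λ = 1.3863/0.10929 ≈ 12.6846 minutes.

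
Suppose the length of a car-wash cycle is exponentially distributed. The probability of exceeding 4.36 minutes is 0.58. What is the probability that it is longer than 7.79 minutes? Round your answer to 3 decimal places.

e^(−λ·4.36) = 0.58 ⇒ λ = −ln(0.58)/4.36 = 0.124937.
P(X > 7.79) = e^(−0.124937·7.79) = e^(−0.97326) ≈ 0.378.

0.378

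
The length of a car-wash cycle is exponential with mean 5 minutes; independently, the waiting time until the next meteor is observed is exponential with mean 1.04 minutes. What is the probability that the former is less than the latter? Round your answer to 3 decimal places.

0.172

λ_1 = 1/5 = 0.2, λ_2 = 1/1.04 = 0.961538.
For independent exponentials, P(the former < the latter) = λ_1/(λ_1+λ_2) = 0.2/1.16154 ≈ 0.172.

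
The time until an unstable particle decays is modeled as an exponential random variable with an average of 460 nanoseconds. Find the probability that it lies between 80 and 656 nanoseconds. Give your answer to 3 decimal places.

0.600

The rate is λ = 1/460 = 0.00217391 per nanosecond.
P(80 < X < 656) = e^(−λ·80) − e^(−λ·656) = 0.84037 − 0.24025 ≈ 0.600.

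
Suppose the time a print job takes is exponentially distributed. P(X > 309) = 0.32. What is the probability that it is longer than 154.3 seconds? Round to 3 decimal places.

0.566

e^(−λ·309) = 0.32 ⇒ λ = −ln(0.32)/309 = 0.00368749.
P(X > 154.3) = e^(−0.00368749·154.3) = e^(−0.56898) ≈ 0.566.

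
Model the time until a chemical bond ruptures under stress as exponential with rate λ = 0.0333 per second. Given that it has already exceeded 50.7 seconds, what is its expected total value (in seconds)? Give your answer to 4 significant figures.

By memorylessness, E[X | X > 50.7] = 50.7 + 1/λ = 50.7 + 30.03 = 80.73 seconds.

80.73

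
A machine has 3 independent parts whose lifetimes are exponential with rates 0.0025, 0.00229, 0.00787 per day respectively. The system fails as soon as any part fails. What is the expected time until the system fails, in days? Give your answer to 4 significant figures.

The time to first failure is exponential with rate Σλ = 0.0025 + 0.00229 + 0.00787 = 0.01266.
E[min] = 1/Σλ = 1/0.01266 = 78.9889 days.

78.99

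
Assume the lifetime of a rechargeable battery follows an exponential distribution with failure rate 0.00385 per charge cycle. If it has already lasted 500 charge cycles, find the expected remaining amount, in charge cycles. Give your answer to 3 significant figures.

260

By memorylessness, the remaining amount past any threshold is again Exp(λ) with mean 1/λ = 259.74 charge cycles.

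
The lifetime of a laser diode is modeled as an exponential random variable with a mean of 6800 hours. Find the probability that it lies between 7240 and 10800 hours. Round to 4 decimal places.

0.1405

The rate is λ = 1/6800 = 0.000147059 per hour.
P(7240 < X < 10800) = e^(−λ·7240) − e^(−λ·10800) = 0.34483 − 0.20429 ≈ 0.1405.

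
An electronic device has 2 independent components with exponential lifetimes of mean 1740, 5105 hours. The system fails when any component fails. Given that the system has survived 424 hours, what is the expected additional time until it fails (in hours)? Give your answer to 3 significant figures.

First-failure rate Σλ = 1/1740 + 1/5105 = 0.000770599.
By memorylessness the expected residual is 1/Σλ = 1297.69 hours, regardless of the 424 already elapsed.

1300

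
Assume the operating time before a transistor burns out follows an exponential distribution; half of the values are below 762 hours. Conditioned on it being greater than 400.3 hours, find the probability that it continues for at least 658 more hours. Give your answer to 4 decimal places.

For an exponential, median = ln(2)/λ, so λ = ln 2 / 762 = 0.000909642 per hour.
By the memoryless property, P(X > 400.3+658 | X > 400.3) = P(X > 658).
P(X > 658) = e^(−0.59854) ≈ 0.5496.

0.5496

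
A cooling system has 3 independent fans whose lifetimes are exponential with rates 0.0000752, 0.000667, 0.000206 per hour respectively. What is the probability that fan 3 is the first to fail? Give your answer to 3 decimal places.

The time to first failure is exponential with rate Σλ = 0.0000752 + 0.000667 + 0.000206 = 0.0009482.
P(fan 3 first) = λ_3/Σλ = 0.000206/0.0009482 ≈ 0.217.

0.217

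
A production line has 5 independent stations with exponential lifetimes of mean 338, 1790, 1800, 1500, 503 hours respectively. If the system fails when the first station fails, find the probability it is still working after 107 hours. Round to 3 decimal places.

0.487

The first failure time is exponential with rate Σλ_i = 1/338 + 1/1790 + 1/1800 + 1/1500 + 1/503 = 0.00672753 per hour.
P(min > 107) = e^(−0.00672753·107) = e^(−0.71985) ≈ 0.487.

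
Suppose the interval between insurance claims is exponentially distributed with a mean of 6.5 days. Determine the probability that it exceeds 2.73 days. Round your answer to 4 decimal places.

0.6570

The rate is λ = 1/6.5 = 0.153846 per day.
P(X > 2.73) = e^(−λ·2.73) = e^(−0.42) ≈ 0.6570.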